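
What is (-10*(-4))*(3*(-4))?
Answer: -480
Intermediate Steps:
(-10*(-4))*(3*(-4)) = 40*(-12) = -480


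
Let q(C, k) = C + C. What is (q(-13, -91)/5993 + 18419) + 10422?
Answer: 13295699/461 ≈ 28841.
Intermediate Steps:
q(C, k) = 2*C
(q(-13, -91)/5993 + 18419) + 10422 = ((2*(-13))/5993 + 18419) + 10422 = (-26*1/5993 + 18419) + 10422 = (-2/461 + 18419) + 10422 = 8491157/461 + 10422 = 13295699/461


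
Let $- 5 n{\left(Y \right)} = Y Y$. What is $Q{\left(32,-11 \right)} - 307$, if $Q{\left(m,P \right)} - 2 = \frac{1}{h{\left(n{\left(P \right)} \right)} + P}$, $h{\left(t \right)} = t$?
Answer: $- \frac{53685}{176} \approx -305.03$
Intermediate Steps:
$n{\left(Y \right)} = - \frac{Y^{2}}{5}$ ($n{\left(Y \right)} = - \frac{Y Y}{5} = - \frac{Y^{2}}{5}$)
$Q{\left(m,P \right)} = 2 + \frac{1}{P - \frac{P^{2}}{5}}$ ($Q{\left(m,P \right)} = 2 + \frac{1}{- \frac{P^{2}}{5} + P} = 2 + \frac{1}{P - \frac{P^{2}}{5}}$)
$Q{\left(32,-11 \right)} - 307 = \frac{-5 - -110 + 2 \left(-11\right)^{2}}{\left(-11\right) \left(-5 - 11\right)} - 307 = - \frac{-5 + 110 + 2 \cdot 121}{11 \left(-16\right)} - 307 = \left(- \frac{1}{11}\right) \left(- \frac{1}{16}\right) \left(-5 + 110 + 242\right) - 307 = \left(- \frac{1}{11}\right) \left(- \frac{1}{16}\right) 347 - 307 = \frac{347}{176} - 307 = - \frac{53685}{176}$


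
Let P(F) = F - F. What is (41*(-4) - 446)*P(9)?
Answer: 0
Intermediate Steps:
P(F) = 0
(41*(-4) - 446)*P(9) = (41*(-4) - 446)*0 = (-164 - 446)*0 = -610*0 = 0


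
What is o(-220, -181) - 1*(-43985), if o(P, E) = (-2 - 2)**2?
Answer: 44001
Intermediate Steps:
o(P, E) = 16 (o(P, E) = (-4)**2 = 16)
o(-220, -181) - 1*(-43985) = 16 - 1*(-43985) = 16 + 43985 = 44001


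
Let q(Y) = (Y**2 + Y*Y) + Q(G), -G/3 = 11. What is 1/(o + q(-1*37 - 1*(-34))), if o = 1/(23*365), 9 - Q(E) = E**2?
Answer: -8395/8915489 ≈ -0.00094162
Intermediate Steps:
G = -33 (G = -3*11 = -33)
Q(E) = 9 - E**2
q(Y) = -1080 + 2*Y**2 (q(Y) = (Y**2 + Y*Y) + (9 - 1*(-33)**2) = (Y**2 + Y**2) + (9 - 1*1089) = 2*Y**2 + (9 - 1089) = 2*Y**2 - 1080 = -1080 + 2*Y**2)
o = 1/8395 ≈ 0.00011912
1/(o + q(-1*37 - 1*(-34))) = 1/(1/8395 + (-1080 + 2*(-1*37 - 1*(-34))**2)) = 1/(1/8395 + (-1080 + 2*(-37 + 34)**2)) = 1/(1/8395 + (-1080 + 2*(-3)**2)) = 1/(1/8395 + (-1080 + 2*9)) = 1/(1/8395 + (-1080 + 18)) = 1/(1/8395 - 1062) = 1/(-8915489/8395) = -8395/8915489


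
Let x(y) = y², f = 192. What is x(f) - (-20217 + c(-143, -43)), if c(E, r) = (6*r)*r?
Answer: 45987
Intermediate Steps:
c(E, r) = 6*r²
x(f) - (-20217 + c(-143, -43)) = 192² - (-20217 + 6*(-43)²) = 36864 - (-20217 + 6*1849) = 36864 - (-20217 + 11094) = 36864 - 1*(-9123) = 36864 + 9123 = 45987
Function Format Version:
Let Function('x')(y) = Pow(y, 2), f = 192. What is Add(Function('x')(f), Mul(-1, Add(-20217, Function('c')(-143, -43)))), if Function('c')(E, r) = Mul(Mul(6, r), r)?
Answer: 45987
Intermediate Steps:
Function('c')(E, r) = Mul(6, Pow(r, 2))
Add(Function('x')(f), Mul(-1, Add(-20217, Function('c')(-143, -43)))) = Add(Pow(192, 2), Mul(-1, Add(-20217, Mul(6, Pow(-43, 2))))) = Add(36864, Mul(-1, Add(-20217, Mul(6, 1849)))) = Add(36864, Mul(-1, Add(-20217, 11094))) = Add(36864, Mul(-1, -9123)) = Add(36864, 9123) = 45987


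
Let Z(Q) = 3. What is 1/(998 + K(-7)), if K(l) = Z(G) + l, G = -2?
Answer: 1/994 ≈ 0.0010060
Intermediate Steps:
K(l) = 3 + l
1/(998 + K(-7)) = 1/(998 + (3 - 7)) = 1/(998 - 4) = 1/994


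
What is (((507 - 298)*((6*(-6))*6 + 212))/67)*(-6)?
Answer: 5016/67 ≈ 74.866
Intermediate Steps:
(((507 - 298)*((6*(-6))*6 + 212))/67)*(-6) = ((209*(-36*6 + 212))*(1/67))*(-6) = ((209*(-216 + 212))*(1/67))*(-6) = ((209*(-4))*(1/67))*(-6) = -836*1/67*(-6) = -836/67*(-6) = 5016/67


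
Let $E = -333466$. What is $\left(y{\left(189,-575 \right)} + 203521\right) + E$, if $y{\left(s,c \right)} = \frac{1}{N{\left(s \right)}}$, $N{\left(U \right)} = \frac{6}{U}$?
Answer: $- \frac{259827}{2} \approx -1.2991 \cdot 10^{5}$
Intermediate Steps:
$y{\left(s,c \right)} = \frac{s}{6}$ ($y{\left(s,c \right)} = \frac{1}{6 \frac{1}{s}} = \frac{s}{6}$)
$\left(y{\left(189,-575 \right)} + 203521\right) + E = \left(\frac{1}{6} \cdot 189 + 203521\right) - 333466 = \left(\frac{63}{2} + 203521\right) - 333466 = \frac{407105}{2} - 333466 = - \frac{259827}{2}$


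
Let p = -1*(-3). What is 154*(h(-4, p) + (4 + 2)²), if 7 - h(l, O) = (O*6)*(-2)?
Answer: 12166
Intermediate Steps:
p = 3
h(l, O) = 7 + 12*O (h(l, O) = 7 - O*6*(-2) = 7 - 6*O*(-2) = 7 - (-12)*O = 7 + 12*O)
154*(h(-4, p) + (4 + 2)²) = 154*((7 + 12*3) + (4 + 2)²) = 154*((7 + 36) + 6²) = 154*(43 + 36) = 154*79 = 12166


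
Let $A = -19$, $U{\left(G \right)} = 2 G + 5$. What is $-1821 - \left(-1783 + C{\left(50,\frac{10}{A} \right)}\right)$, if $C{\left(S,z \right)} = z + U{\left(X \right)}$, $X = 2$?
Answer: $- \frac{883}{19} \approx -46.474$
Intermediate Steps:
$U{\left(G \right)} = 5 + 2 G$
$C{\left(S,z \right)} = 9 + z$ ($C{\left(S,z \right)} = z + \left(5 + 2 \cdot 2\right) = z + \left(5 + 4\right) = z + 9 = 9 + z$)
$-1821 - \left(-1783 + C{\left(50,\frac{10}{A} \right)}\right) = -1821 + \left(1783 - \left(9 + \frac{10}{-19}\right)\right) = -1821 + \left(1783 - \left(9 + 10 \left(- \frac{1}{19}\right)\right)\right) = -1821 + \left(1783 - \left(9 - \frac{10}{19}\right)\right) = -1821 + \left(1783 - \frac{161}{19}\right) = -1821 + \frac{33716}{19} = - \frac{883}{19}$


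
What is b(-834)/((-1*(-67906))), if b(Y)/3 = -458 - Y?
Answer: 564/33953 ≈ 0.016611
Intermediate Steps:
b(Y) = -1374 - 3*Y (b(Y) = 3*(-458 - Y) = -1374 - 3*Y)
b(-834)/((-1*(-67906))) = (-1374 - 3*(-834))/((-1*(-67906))) = (-1374 + 2502)/67906 = 1128*(1/67906) = 564/33953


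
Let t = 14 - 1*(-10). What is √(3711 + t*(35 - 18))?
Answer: √4119 ≈ 64.179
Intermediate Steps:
t = 24 (t = 14 + 10 = 24)
√(3711 + t*(35 - 18)) = √(3711 + 24*(35 - 18)) = √(3711 + 24*17) = √(3711 + 408) = √4119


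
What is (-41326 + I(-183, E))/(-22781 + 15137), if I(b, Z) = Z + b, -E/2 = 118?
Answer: 13915/2548 ≈ 5.4611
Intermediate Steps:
E = -236 (E = -2*118 = -236)
(-41326 + I(-183, E))/(-22781 + 15137) = (-41326 + (-236 - 183))/(-22781 + 15137) = (-41326 - 419)/(-7644) = -41745*(-1/7644) = 13915/2548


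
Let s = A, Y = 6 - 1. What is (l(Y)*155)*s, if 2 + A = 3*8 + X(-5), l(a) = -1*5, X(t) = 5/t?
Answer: -16275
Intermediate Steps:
Y = 5
l(a) = -5
A = 21 (A = -2 + (3*8 + 5/(-5)) = -2 + (24 + 5*(-⅕)) = -2 + (24 - 1) = -2 + 23 = 21)
s = 21
(l(Y)*155)*s = -5*155*21 = -775*21 = -16275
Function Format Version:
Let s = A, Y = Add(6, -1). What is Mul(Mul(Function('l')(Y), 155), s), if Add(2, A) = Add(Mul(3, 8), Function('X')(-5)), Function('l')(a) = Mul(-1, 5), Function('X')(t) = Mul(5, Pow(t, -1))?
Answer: -16275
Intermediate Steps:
Y = 5
Function('l')(a) = -5
A = 21 (A = Add(-2, Add(Mul(3, 8), Mul(5, Pow(-5, -1)))) = Add(-2, Add(24, Mul(5, Rational(-1, 5)))) = Add(-2, Add(24, -1)) = Add(-2, 23) = 21)
s = 21
Mul(Mul(Function('l')(Y), 155), s) = Mul(Mul(-5, 155), 21) = Mul(-775, 21) = -16275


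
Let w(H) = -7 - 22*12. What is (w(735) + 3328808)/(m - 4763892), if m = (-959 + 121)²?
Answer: -3328537/4061648 ≈ -0.81950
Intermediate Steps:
w(H) = -271 (w(H) = -7 - 264 = -271)
m = 702244 (m = (-838)² = 702244)
(w(735) + 3328808)/(m - 4763892) = (-271 + 3328808)/(702244 - 4763892) = 3328537/(-4061648) = 3328537*(-1/4061648) = -3328537/4061648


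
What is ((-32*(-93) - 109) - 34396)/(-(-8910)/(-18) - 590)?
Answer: 31529/1085 ≈ 29.059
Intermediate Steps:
((-32*(-93) - 109) - 34396)/(-(-8910)/(-18) - 590) = ((2976 - 109) - 34396)/(-(-8910)*(-1)/18 - 590) = (2867 - 34396)/(-66*15/2 - 590) = -31529/(-495 - 590) = -31529/(-1085) = -31529*(-1/1085) = 31529/1085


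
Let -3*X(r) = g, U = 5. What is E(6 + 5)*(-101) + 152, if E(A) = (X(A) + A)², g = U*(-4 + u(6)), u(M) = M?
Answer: -52061/9 ≈ -5784.6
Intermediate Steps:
g = 10 (g = 5*(-4 + 6) = 5*2 = 10)
X(r) = -10/3 (X(r) = -⅓*10 = -10/3)
E(A) = (-10/3 + A)²
E(6 + 5)*(-101) + 152 = ((-10 + 3*(6 + 5))²/9)*(-101) + 152 = ((-10 + 3*11)²/9)*(-101) + 152 = ((-10 + 33)²/9)*(-101) + 152 = ((⅑)*23²)*(-101) + 152 = ((⅑)*529)*(-101) + 152 = (529/9)*(-101) + 152 = -53429/9 + 152 = -52061/9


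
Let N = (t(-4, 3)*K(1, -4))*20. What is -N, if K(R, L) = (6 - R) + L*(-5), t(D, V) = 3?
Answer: -1500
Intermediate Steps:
K(R, L) = 6 - R - 5*L (K(R, L) = (6 - R) - 5*L = 6 - R - 5*L)
N = 1500 (N = (3*(6 - 1*1 - 5*(-4)))*20 = (3*(6 - 1 + 20))*20 = (3*25)*20 = 75*20 = 1500)
-N = -1*1500 = -1500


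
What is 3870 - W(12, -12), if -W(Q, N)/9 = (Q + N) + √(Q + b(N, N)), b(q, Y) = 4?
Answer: 3906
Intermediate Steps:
W(Q, N) = -9*N - 9*Q - 9*√(4 + Q) (W(Q, N) = -9*((Q + N) + √(Q + 4)) = -9*((N + Q) + √(4 + Q)) = -9*(N + Q + √(4 + Q)) = -9*N - 9*Q - 9*√(4 + Q))
3870 - W(12, -12) = 3870 - (-9*(-12) - 9*12 - 9*√(4 + 12)) = 3870 - (108 - 108 - 9*√16) = 3870 - (108 - 108 - 9*4) = 3870 - (108 - 108 - 36) = 3870 - 1*(-36) = 3870 + 36 = 3906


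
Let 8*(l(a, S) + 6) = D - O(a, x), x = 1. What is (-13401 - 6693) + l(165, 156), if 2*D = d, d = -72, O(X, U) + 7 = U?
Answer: -80415/4 ≈ -20104.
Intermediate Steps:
O(X, U) = -7 + U
D = -36 (D = (1/2)*(-72) = -36)
l(a, S) = -39/4 (l(a, S) = -6 + (-36 - (-7 + 1))/8 = -6 + (-36 - 1*(-6))/8 = -6 + (-36 + 6)/8 = -6 + (1/8)*(-30) = -6 - 15/4 = -39/4)
(-13401 - 6693) + l(165, 156) = (-13401 - 6693) - 39/4 = -20094 - 39/4 = -80415/4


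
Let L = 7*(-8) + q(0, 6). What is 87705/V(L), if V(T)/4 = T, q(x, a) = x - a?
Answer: -87705/248 ≈ -353.65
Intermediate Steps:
L = -62 (L = 7*(-8) + (0 - 1*6) = -56 + (0 - 6) = -56 - 6 = -62)
V(T) = 4*T
87705/V(L) = 87705/((4*(-62))) = 87705/(-248) = 87705*(-1/248) = -87705/248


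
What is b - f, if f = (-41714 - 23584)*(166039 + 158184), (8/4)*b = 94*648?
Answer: 21171143910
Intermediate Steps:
b = 30456 (b = (94*648)/2 = (½)*60912 = 30456)
f = -21171113454 (f = -65298*324223 = -21171113454)
b - f = 30456 - 1*(-21171113454) = 30456 + 21171113454 = 21171143910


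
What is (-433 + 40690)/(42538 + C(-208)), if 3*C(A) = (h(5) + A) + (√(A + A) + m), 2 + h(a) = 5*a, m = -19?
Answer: 7693716555/8116654258 - 120771*I*√26/4058327129 ≈ 0.94789 - 0.00015174*I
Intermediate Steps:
h(a) = -2 + 5*a
C(A) = 4/3 + A/3 + √2*√A/3 (C(A) = (((-2 + 5*5) + A) + (√(A + A) - 19))/3 = (((-2 + 25) + A) + (√(2*A) - 19))/3 = ((23 + A) + (√2*√A - 19))/3 = ((23 + A) + (-19 + √2*√A))/3 = (4 + A + √2*√A)/3 = 4/3 + A/3 + √2*√A/3)
(-433 + 40690)/(42538 + C(-208)) = (-433 + 40690)/(42538 + (4/3 + (⅓)*(-208) + √2*√(-208)/3)) = 40257/(42538 + (4/3 - 208/3 + √2*(4*I*√13)/3)) = 40257/(42538 + (4/3 - 208/3 + 4*I*√26/3)) = 40257/(42538 + (-68 + 4*I*√26/3)) = 40257/(42470 + 4*I*√26/3)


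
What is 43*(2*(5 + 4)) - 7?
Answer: 767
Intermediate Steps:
43*(2*(5 + 4)) - 7 = 43*(2*9) - 7 = 43*18 - 7 = 774 - 7 = 767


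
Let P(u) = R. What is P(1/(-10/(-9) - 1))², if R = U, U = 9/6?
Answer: 9/4 ≈ 2.2500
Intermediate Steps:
U = 3/2 (U = 9*(⅙) = 3/2 ≈ 1.5000)
R = 3/2 ≈ 1.5000
P(u) = 3/2
P(1/(-10/(-9) - 1))² = (3/2)² = 9/4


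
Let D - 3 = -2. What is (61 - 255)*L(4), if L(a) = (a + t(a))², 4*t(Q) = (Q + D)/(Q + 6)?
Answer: -105633/32 ≈ -3301.0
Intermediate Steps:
D = 1 (D = 3 - 2 = 1)
t(Q) = (1 + Q)/(4*(6 + Q)) (t(Q) = ((Q + 1)/(Q + 6))/4 = ((1 + Q)/(6 + Q))/4 = (1 + Q)/(4*(6 + Q)))
L(a) = (a + (1 + a)/(4*(6 + a)))²
(61 - 255)*L(4) = (61 - 255)*((1 + 4 + 4*4*(6 + 4))²/(16*(6 + 4)²)) = -97*(1 + 4 + 4*4*10)²/(8*10²) = -97*(1 + 4 + 160)²/(8*100) = -97*165²/(8*100) = -97*27225/(8*100) = -194*1089/64 = -105633/32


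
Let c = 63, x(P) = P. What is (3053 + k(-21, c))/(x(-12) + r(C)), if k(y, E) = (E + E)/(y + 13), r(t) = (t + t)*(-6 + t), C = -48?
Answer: 12149/20688 ≈ 0.58725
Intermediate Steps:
r(t) = 2*t*(-6 + t) (r(t) = (2*t)*(-6 + t) = 2*t*(-6 + t))
k(y, E) = 2*E/(13 + y) (k(y, E) = (2*E)/(13 + y) = 2*E/(13 + y))
(3053 + k(-21, c))/(x(-12) + r(C)) = (3053 + 2*63/(13 - 21))/(-12 + 2*(-48)*(-6 - 48)) = (3053 + 2*63/(-8))/(-12 + 2*(-48)*(-54)) = (3053 + 2*63*(-⅛))/(-12 + 5184) = (3053 - 63/4)/5172 = (12149/4)*(1/5172) = 12149/20688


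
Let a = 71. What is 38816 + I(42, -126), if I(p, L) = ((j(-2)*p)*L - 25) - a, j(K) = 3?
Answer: 22844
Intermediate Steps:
I(p, L) = -96 + 3*L*p (I(p, L) = ((3*p)*L - 25) - 1*71 = (3*L*p - 25) - 71 = (-25 + 3*L*p) - 71 = -96 + 3*L*p)
38816 + I(42, -126) = 38816 + (-96 + 3*(-126)*42) = 38816 + (-96 - 15876) = 38816 - 15972 = 22844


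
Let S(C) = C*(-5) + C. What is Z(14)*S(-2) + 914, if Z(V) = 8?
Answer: 978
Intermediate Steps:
S(C) = -4*C (S(C) = -5*C + C = -4*C)
Z(14)*S(-2) + 914 = 8*(-4*(-2)) + 914 = 8*8 + 914 = 64 + 914 = 978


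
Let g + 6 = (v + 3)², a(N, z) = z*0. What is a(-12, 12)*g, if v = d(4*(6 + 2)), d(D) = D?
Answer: 0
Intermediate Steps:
a(N, z) = 0
v = 32 (v = 4*(6 + 2) = 4*8 = 32)
g = 1219 (g = -6 + (32 + 3)² = -6 + 35² = -6 + 1225 = 1219)
a(-12, 12)*g = 0*1219 = 0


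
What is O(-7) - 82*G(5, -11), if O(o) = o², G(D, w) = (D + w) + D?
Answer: 131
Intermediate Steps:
G(D, w) = w + 2*D
O(-7) - 82*G(5, -11) = (-7)² - 82*(-11 + 2*5) = 49 - 82*(-11 + 10) = 49 - 82*(-1) = 49 + 82 = 131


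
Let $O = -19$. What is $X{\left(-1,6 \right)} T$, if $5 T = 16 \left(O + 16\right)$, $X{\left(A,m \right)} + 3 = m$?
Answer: $- \frac{144}{5} \approx -28.8$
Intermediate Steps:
$X{\left(A,m \right)} = -3 + m$
$T = - \frac{48}{5}$ ($T = \frac{16 \left(-19 + 16\right)}{5} = \frac{16 \left(-3\right)}{5} = \frac{1}{5} \left(-48\right) = - \frac{48}{5} \approx -9.6$)
$X{\left(-1,6 \right)} T = \left(-3 + 6\right) \left(- \frac{48}{5}\right) = 3 \left(- \frac{48}{5}\right) = - \frac{144}{5}$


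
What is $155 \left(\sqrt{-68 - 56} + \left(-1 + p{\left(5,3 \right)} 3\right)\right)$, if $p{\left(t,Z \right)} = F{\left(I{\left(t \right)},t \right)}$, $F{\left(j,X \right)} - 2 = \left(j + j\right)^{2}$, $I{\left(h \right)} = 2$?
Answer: $8215 + 310 i \sqrt{31} \approx 8215.0 + 1726.0 i$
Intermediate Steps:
$F{\left(j,X \right)} = 2 + 4 j^{2}$ ($F{\left(j,X \right)} = 2 + \left(j + j\right)^{2} = 2 + \left(2 j\right)^{2} = 2 + 4 j^{2}$)
$p{\left(t,Z \right)} = 18$ ($p{\left(t,Z \right)} = 2 + 4 \cdot 2^{2} = 2 + 4 \cdot 4 = 2 + 16 = 18$)
$155 \left(\sqrt{-68 - 56} + \left(-1 + p{\left(5,3 \right)} 3\right)\right) = 155 \left(\sqrt{-68 - 56} + \left(-1 + 18 \cdot 3\right)\right) = 155 \left(\sqrt{-124} + \left(-1 + 54\right)\right) = 155 \left(2 i \sqrt{31} + 53\right) = 155 \left(53 + 2 i \sqrt{31}\right) = 8215 + 310 i \sqrt{31}$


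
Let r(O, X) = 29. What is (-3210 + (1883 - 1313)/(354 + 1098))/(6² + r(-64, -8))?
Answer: -155345/3146 ≈ -49.379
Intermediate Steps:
(-3210 + (1883 - 1313)/(354 + 1098))/(6² + r(-64, -8)) = (-3210 + (1883 - 1313)/(354 + 1098))/(6² + 29) = (-3210 + 570/1452)/(36 + 29) = (-3210 + 570*(1/1452))/65 = (-3210 + 95/242)*(1/65) = -776725/242*1/65 = -155345/3146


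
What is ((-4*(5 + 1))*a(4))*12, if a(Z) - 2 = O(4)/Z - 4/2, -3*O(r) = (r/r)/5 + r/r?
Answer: 144/5 ≈ 28.800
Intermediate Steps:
O(r) = -2/5 (O(r) = -((r/r)/5 + r/r)/3 = -(1*(1/5) + 1)/3 = -(1/5 + 1)/3 = -1/3*6/5 = -2/5)
a(Z) = -2/(5*Z) (a(Z) = 2 + (-2/(5*Z) - 4/2) = 2 + (-2/(5*Z) - 4*1/2) = 2 + (-2/(5*Z) - 2) = 2 + (-2 - 2/(5*Z)) = -2/(5*Z))
((-4*(5 + 1))*a(4))*12 = ((-4*(5 + 1))*(-2/5/4))*12 = ((-4*6)*(-2/5*1/4))*12 = -24*(-1/10)*12 = (12/5)*12 = 144/5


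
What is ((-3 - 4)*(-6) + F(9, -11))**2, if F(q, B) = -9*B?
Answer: 19881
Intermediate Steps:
((-3 - 4)*(-6) + F(9, -11))**2 = ((-3 - 4)*(-6) - 9*(-11))**2 = (-7*(-6) + 99)**2 = (42 + 99)**2 = 141**2 = 19881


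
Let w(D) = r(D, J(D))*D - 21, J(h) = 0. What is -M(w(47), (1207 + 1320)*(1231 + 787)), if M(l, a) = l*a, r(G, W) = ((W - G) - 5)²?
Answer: -647976387562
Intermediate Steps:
r(G, W) = (-5 + W - G)²
w(D) = -21 + D*(5 + D)² (w(D) = (5 + D - 1*0)²*D - 21 = (5 + D + 0)²*D - 21 = (5 + D)²*D - 21 = D*(5 + D)² - 21 = -21 + D*(5 + D)²)
M(l, a) = a*l
-M(w(47), (1207 + 1320)*(1231 + 787)) = -(1207 + 1320)*(1231 + 787)*(-21 + 47*(5 + 47)²) = -2527*2018*(-21 + 47*52²) = -5099486*(-21 + 47*2704) = -5099486*(-21 + 127088) = -5099486*127067 = -1*647976387562 = -647976387562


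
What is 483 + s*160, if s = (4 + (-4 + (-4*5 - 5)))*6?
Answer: -23517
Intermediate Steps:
s = -150 (s = (4 + (-4 + (-20 - 5)))*6 = (4 + (-4 - 25))*6 = (4 - 29)*6 = -25*6 = -150)
483 + s*160 = 483 - 150*160 = 483 - 24000 = -23517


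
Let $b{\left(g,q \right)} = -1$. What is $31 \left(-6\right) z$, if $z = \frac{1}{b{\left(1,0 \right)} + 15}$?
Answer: $- \frac{93}{7} \approx -13.286$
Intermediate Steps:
$z = \frac{1}{14}$ ($z = \frac{1}{-1 + 15} = \frac{1}{14} \approx 0.071429$)
$31 \left(-6\right) z = 31 \left(-6\right) \frac{1}{14} = \left(-186\right) \frac{1}{14} = - \frac{93}{7}$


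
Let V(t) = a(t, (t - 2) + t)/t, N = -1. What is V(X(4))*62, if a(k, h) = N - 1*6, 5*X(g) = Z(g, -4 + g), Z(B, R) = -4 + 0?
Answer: 1085/2 ≈ 542.50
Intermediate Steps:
Z(B, R) = -4
X(g) = -⅘ (X(g) = (⅕)*(-4) = -⅘)
a(k, h) = -7 (a(k, h) = -1 - 1*6 = -1 - 6 = -7)
V(t) = -7/t
V(X(4))*62 = -7/(-⅘)*62 = -7*(-5/4)*62 = (35/4)*62 = 1085/2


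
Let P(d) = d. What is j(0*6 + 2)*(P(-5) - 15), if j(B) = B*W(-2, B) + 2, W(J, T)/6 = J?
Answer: 440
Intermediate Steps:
W(J, T) = 6*J
j(B) = 2 - 12*B (j(B) = B*(6*(-2)) + 2 = B*(-12) + 2 = -12*B + 2 = 2 - 12*B)
j(0*6 + 2)*(P(-5) - 15) = (2 - 12*(0*6 + 2))*(-5 - 15) = (2 - 12*(0 + 2))*(-20) = (2 - 12*2)*(-20) = (2 - 24)*(-20) = -22*(-20) = 440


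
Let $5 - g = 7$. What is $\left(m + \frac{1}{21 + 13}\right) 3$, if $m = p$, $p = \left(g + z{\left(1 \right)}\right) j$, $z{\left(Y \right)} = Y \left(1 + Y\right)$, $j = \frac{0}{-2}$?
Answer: $\frac{3}{34} \approx 0.088235$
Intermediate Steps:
$g = -2$ ($g = 5 - 7 = -2$)
$j = 0$ ($j = 0 \left(- \frac{1}{2}\right) = 0$)
$p = 0$ ($p = \left(-2 + 1 \left(1 + 1\right)\right) 0 = \left(-2 + 1 \cdot 2\right) 0 = \left(-2 + 2\right) 0 = 0 \cdot 0 = 0$)
$m = 0$
$\left(m + \frac{1}{21 + 13}\right) 3 = \left(0 + \frac{1}{21 + 13}\right) 3 = \left(0 + \frac{1}{34}\right) 3 = \frac{1}{34} \cdot 3 = \frac{3}{34}$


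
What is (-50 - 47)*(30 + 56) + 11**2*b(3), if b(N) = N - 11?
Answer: -9310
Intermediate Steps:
b(N) = -11 + N
(-50 - 47)*(30 + 56) + 11**2*b(3) = (-50 - 47)*(30 + 56) + 11**2*(-11 + 3) = -97*86 + 121*(-8) = -8342 - 968 = -9310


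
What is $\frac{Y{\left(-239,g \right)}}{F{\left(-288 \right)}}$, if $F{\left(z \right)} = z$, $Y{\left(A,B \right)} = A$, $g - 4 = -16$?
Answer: $\frac{239}{288} \approx 0.82986$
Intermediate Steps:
$g = -12$ ($g = 4 - 16 = -12$)
$\frac{Y{\left(-239,g \right)}}{F{\left(-288 \right)}} = - \frac{239}{-288} = \left(-239\right) \left(- \frac{1}{288}\right) = \frac{239}{288}$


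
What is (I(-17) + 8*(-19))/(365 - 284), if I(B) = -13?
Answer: -55/27 ≈ -2.0370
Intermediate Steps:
(I(-17) + 8*(-19))/(365 - 284) = (-13 + 8*(-19))/(365 - 284) = (-13 - 152)/81 = -165*1/81 = -55/27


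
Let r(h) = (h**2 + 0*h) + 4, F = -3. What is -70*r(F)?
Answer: -910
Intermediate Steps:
r(h) = 4 + h**2 (r(h) = (h**2 + 0) + 4 = h**2 + 4 = 4 + h**2)
-70*r(F) = -70*(4 + (-3)**2) = -70*(4 + 9) = -70*13 = -910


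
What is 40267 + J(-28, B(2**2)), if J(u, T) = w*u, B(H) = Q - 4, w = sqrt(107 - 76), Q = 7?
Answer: 40267 - 28*sqrt(31) ≈ 40111.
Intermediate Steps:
w = sqrt(31) ≈ 5.5678
B(H) = 3 (B(H) = 7 - 4 = 3)
J(u, T) = u*sqrt(31) (J(u, T) = sqrt(31)*u = u*sqrt(31))
40267 + J(-28, B(2**2)) = 40267 - 28*sqrt(31)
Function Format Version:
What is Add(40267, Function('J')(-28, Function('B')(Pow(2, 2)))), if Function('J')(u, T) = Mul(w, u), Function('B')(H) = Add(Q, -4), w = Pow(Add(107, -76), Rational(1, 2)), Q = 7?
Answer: Add(40267, Mul(-28, Pow(31, Rational(1, 2)))) ≈ 40111.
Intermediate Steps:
w = Pow(31, Rational(1, 2)) ≈ 5.5678
Function('B')(H) = 3 (Function('B')(H) = Add(7, -4) = 3)
Function('J')(u, T) = Mul(u, Pow(31, Rational(1, 2))) (Function('J')(u, T) = Mul(Pow(31, Rational(1, 2)), u) = Mul(u, Pow(31, Rational(1, 2))))
Add(40267, Function('J')(-28, Function('B')(Pow(2, 2)))) = Add(40267, Mul(-28, Pow(31, Rational(1, 2))))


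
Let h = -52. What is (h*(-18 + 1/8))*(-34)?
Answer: -31603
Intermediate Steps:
(h*(-18 + 1/8))*(-34) = -52*(-18 + 1/8)*(-34) = -52*(-18 + ⅛)*(-34) = -52*(-143/8)*(-34) = (1859/2)*(-34) = -31603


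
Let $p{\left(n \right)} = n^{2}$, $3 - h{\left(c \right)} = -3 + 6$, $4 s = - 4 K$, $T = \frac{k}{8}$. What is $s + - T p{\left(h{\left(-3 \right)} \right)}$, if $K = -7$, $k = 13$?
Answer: $7$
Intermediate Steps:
$T = \frac{13}{8} \approx 1.625$
$s = 7$ ($s = \frac{\left(-4\right) \left(-7\right)}{4} = \frac{1}{4} \cdot 28 = 7$)
$h{\left(c \right)} = 0$ ($h{\left(c \right)} = 3 - \left(-3 + 6\right) = 3 - 3 = 0$)
$s + - T p{\left(h{\left(-3 \right)} \right)} = 7 + \left(-1\right) \frac{13}{8} \cdot 0^{2} = 7 - 0 = 7 + 0 = 7$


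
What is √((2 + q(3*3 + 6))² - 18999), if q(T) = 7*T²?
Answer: √2467930 ≈ 1571.0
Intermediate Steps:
√((2 + q(3*3 + 6))² - 18999) = √((2 + 7*(3*3 + 6)²)² - 18999) = √((2 + 7*(9 + 6)²)² - 18999) = √((2 + 7*15²)² - 18999) = √((2 + 7*225)² - 18999) = √((2 + 1575)² - 18999) = √(1577² - 18999) = √(2486929 - 18999) = √2467930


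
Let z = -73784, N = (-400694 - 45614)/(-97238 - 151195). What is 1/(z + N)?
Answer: -248433/18329934164 ≈ -1.3553e-5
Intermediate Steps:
N = 446308/248433 (N = -446308/(-248433) = -446308*(-1/248433) = 446308/248433 ≈ 1.7965)
1/(z + N) = 1/(-73784 + 446308/248433) = 1/(-18329934164/248433) = -248433/18329934164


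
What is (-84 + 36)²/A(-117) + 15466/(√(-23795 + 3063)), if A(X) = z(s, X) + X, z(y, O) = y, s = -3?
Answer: -96/5 - 7733*I*√5183/5183 ≈ -19.2 - 107.41*I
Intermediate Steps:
A(X) = -3 + X
(-84 + 36)²/A(-117) + 15466/(√(-23795 + 3063)) = (-84 + 36)²/(-3 - 117) + 15466/(√(-23795 + 3063)) = (-48)²/(-120) + 15466/(√(-20732)) = 2304*(-1/120) + 15466/((2*I*√5183)) = -96/5 + 15466*(-I*√5183/10366) = -96/5 - 7733*I*√5183/5183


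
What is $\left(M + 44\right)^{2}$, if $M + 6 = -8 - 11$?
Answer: $361$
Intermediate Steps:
$M = -25$ ($M = -6 - 19 = -25$)
$\left(M + 44\right)^{2} = \left(-25 + 44\right)^{2} = 19^{2} = 361$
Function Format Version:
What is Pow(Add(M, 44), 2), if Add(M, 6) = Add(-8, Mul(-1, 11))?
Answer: 361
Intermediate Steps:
M = -25 (M = Add(-6, Add(-8, Mul(-1, 11))) = Add(-6, Add(-8, -11)) = Add(-6, -19) = -25)
Pow(Add(M, 44), 2) = Pow(Add(-25, 44), 2) = Pow(19, 2) = 361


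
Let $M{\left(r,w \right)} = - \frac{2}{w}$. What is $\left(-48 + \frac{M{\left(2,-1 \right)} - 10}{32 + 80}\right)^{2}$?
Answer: $\frac{452929}{196} \approx 2310.9$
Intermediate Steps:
$\left(-48 + \frac{M{\left(2,-1 \right)} - 10}{32 + 80}\right)^{2} = \left(-48 + \frac{- \frac{2}{-1} - 10}{32 + 80}\right)^{2} = \left(-48 + \frac{\left(-2\right) \left(-1\right) - 10}{112}\right)^{2} = \left(-48 + \left(2 - 10\right) \frac{1}{112}\right)^{2} = \left(-48 - \frac{1}{14}\right)^{2} = \left(- \frac{673}{14}\right)^{2} = \frac{452929}{196}$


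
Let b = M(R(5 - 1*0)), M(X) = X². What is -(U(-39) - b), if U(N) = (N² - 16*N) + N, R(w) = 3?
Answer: -2097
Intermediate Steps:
b = 9 (b = 3² = 9)
U(N) = N² - 15*N
-(U(-39) - b) = -(-39*(-15 - 39) - 1*9) = -(-39*(-54) - 9) = -(2106 - 9) = -1*2097 = -2097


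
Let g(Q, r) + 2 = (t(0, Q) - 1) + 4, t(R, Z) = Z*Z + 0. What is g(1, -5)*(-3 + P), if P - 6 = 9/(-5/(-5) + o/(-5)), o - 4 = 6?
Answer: -12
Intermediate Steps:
o = 10 (o = 4 + 6 = 10)
t(R, Z) = Z² (t(R, Z) = Z² + 0 = Z²)
g(Q, r) = 1 + Q² (g(Q, r) = -2 + ((Q² - 1) + 4) = -2 + ((-1 + Q²) + 4) = -2 + (3 + Q²) = 1 + Q²)
P = -3 (P = 6 + 9/(-5/(-5) + 10/(-5)) = 6 + 9/(-5*(-⅕) + 10*(-⅕)) = 6 + 9/(1 - 2) = 6 + 9/(-1) = 6 + 9*(-1) = 6 - 9 = -3)
g(1, -5)*(-3 + P) = (1 + 1²)*(-3 - 3) = (1 + 1)*(-6) = 2*(-6) = -12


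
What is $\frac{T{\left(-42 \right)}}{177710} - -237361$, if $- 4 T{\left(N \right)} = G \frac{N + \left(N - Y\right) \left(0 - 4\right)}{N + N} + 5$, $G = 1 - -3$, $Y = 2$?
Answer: $\frac{3543239558069}{14927640} \approx 2.3736 \cdot 10^{5}$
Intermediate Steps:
$G = 4$ ($G = 1 + 3 = 4$)
$T{\left(N \right)} = - \frac{5}{4} - \frac{8 - 3 N}{2 N}$ ($T{\left(N \right)} = - \frac{4 \frac{N + \left(N - 2\right) \left(0 - 4\right)}{N + N} + 5}{4} = - \frac{4 \frac{N + \left(N - 2\right) \left(-4\right)}{2 N} + 5}{4} = - \frac{4 \left(N + \left(-2 + N\right) \left(-4\right)\right) \frac{1}{2 N} + 5}{4} = - \frac{4 \left(N - \left(-8 + 4 N\right)\right) \frac{1}{2 N} + 5}{4} = - \frac{4 \left(8 - 3 N\right) \frac{1}{2 N} + 5}{4} = - \frac{4 \frac{8 - 3 N}{2 N} + 5}{4} = - \frac{\frac{2 \left(8 - 3 N\right)}{N} + 5}{4} = - \frac{5 + \frac{2 \left(8 - 3 N\right)}{N}}{4} = - \frac{5}{4} - \frac{8 - 3 N}{2 N}$)
$\frac{T{\left(-42 \right)}}{177710} - -237361 = \frac{\frac{1}{4} \frac{1}{-42} \left(-16 - 42\right)}{177710} - -237361 = \frac{1}{4} \left(- \frac{1}{42}\right) \left(-58\right) \frac{1}{177710} + 237361 = \frac{29}{84} \cdot \frac{1}{177710} + 237361 = \frac{29}{14927640} + 237361 = \frac{3543239558069}{14927640}$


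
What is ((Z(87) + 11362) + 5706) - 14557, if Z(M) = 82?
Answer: 2593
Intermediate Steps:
((Z(87) + 11362) + 5706) - 14557 = ((82 + 11362) + 5706) - 14557 = (11444 + 5706) - 14557 = 17150 - 14557 = 2593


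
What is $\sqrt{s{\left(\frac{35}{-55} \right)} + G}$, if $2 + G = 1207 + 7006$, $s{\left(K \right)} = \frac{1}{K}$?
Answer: $\frac{\sqrt{402262}}{7} \approx 90.606$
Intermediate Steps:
$G = 8211$ ($G = -2 + \left(1207 + 7006\right) = -2 + 8213 = 8211$)
$\sqrt{s{\left(\frac{35}{-55} \right)} + G} = \sqrt{\frac{1}{35 \frac{1}{-55}} + 8211} = \sqrt{\frac{1}{35 \left(- \frac{1}{55}\right)} + 8211} = \sqrt{\frac{1}{- \frac{7}{11}} + 8211} = \sqrt{- \frac{11}{7} + 8211} = \sqrt{\frac{57466}{7}} = \frac{\sqrt{402262}}{7}$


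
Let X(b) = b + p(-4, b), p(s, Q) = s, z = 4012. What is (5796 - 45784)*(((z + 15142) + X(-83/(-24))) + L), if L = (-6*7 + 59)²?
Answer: -4664790143/6 ≈ -7.7746e+8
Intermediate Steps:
X(b) = -4 + b (X(b) = b - 4 = -4 + b)
L = 289 (L = (-42 + 59)² = 17² = 289)
(5796 - 45784)*(((z + 15142) + X(-83/(-24))) + L) = (5796 - 45784)*(((4012 + 15142) + (-4 - 83/(-24))) + 289) = -39988*((19154 + (-4 - 83*(-1/24))) + 289) = -39988*((19154 + (-4 + 83/24)) + 289) = -39988*((19154 - 13/24) + 289) = -39988*(459683/24 + 289) = -39988*466619/24 = -4664790143/6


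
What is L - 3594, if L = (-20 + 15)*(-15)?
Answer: -3519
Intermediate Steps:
L = 75 (L = -5*(-15) = 75)
L - 3594 = 75 - 3594 = -3519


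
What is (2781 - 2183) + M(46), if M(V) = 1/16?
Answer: 9569/16 ≈ 598.06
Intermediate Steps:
M(V) = 1/16
(2781 - 2183) + M(46) = (2781 - 2183) + 1/16 = 598 + 1/16 = 9569/16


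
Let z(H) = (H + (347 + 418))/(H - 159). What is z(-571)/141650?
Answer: -97/51702250 ≈ -1.8761e-6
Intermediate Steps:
z(H) = (765 + H)/(-159 + H) (z(H) = (H + 765)/(-159 + H) = (765 + H)/(-159 + H))
z(-571)/141650 = ((765 - 571)/(-159 - 571))/141650 = (194/(-730))*(1/141650) = -1/730*194*(1/141650) = -97/365*1/141650 = -97/51702250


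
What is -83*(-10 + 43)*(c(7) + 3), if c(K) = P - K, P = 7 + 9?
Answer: -32868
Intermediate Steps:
P = 16
c(K) = 16 - K
-83*(-10 + 43)*(c(7) + 3) = -83*(-10 + 43)*((16 - 1*7) + 3) = -2739*((16 - 7) + 3) = -2739*(9 + 3) = -2739*12 = -83*396 = -32868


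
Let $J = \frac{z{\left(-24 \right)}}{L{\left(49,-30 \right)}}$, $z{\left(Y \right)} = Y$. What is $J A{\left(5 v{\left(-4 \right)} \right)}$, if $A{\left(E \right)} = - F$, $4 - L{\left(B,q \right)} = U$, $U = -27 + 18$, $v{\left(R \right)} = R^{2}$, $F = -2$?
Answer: $- \frac{48}{13} \approx -3.6923$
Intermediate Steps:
$U = -9$
$L{\left(B,q \right)} = 13$ ($L{\left(B,q \right)} = 4 - -9 = 4 + 9 = 13$)
$A{\left(E \right)} = 2$ ($A{\left(E \right)} = \left(-1\right) \left(-2\right) = 2$)
$J = - \frac{24}{13} \approx -1.8462$
$J A{\left(5 v{\left(-4 \right)} \right)} = \left(- \frac{24}{13}\right) 2 = - \frac{48}{13}$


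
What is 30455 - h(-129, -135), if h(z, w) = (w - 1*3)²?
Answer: 11411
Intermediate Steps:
h(z, w) = (-3 + w)² (h(z, w) = (w - 3)² = (-3 + w)²)
30455 - h(-129, -135) = 30455 - (-3 - 135)² = 30455 - 1*(-138)² = 30455 - 1*19044 = 30455 - 19044 = 11411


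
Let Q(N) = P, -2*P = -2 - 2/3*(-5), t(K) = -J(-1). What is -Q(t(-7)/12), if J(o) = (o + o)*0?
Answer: ⅔ ≈ 0.66667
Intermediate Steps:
J(o) = 0 (J(o) = (2*o)*0 = 0)
t(K) = 0 (t(K) = -1*0 = 0)
P = -⅔ (P = -(-2 - 2/3*(-5))/2 = -(-2 - 2*⅓*(-5))/2 = -(-2 - ⅔*(-5))/2 = -(-2 + 10/3)/2 = -½*4/3 = -⅔ ≈ -0.66667)
Q(N) = -⅔
-Q(t(-7)/12) = -1*(-⅔) = ⅔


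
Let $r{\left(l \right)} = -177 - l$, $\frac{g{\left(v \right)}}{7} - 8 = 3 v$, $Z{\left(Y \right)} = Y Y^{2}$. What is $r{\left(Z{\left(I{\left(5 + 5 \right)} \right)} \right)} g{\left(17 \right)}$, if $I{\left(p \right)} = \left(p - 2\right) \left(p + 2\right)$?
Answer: $-365469069$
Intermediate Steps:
$I{\left(p \right)} = \left(-2 + p\right) \left(2 + p\right)$
$Z{\left(Y \right)} = Y^{3}$
$g{\left(v \right)} = 56 + 21 v$ ($g{\left(v \right)} = 56 + 7 \cdot 3 v = 56 + 21 v$)
$r{\left(Z{\left(I{\left(5 + 5 \right)} \right)} \right)} g{\left(17 \right)} = \left(-177 - \left(-4 + \left(5 + 5\right)^{2}\right)^{3}\right) \left(56 + 21 \cdot 17\right) = \left(-177 - \left(-4 + 10^{2}\right)^{3}\right) \left(56 + 357\right) = \left(-177 - \left(-4 + 100\right)^{3}\right) 413 = \left(-177 - 96^{3}\right) 413 = \left(-177 - 884736\right) 413 = \left(-884913\right) 413 = -365469069$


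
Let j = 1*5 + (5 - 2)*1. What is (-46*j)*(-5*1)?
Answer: 1840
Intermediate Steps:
j = 8 (j = 5 + 3*1 = 5 + 3 = 8)
(-46*j)*(-5*1) = (-46*8)*(-5*1) = -368*(-5) = 1840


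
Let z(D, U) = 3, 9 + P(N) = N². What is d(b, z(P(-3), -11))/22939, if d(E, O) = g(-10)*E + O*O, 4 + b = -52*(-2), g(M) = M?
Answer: -991/22939 ≈ -0.043202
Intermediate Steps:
P(N) = -9 + N²
b = 100 (b = -4 - 52*(-2) = -4 + 104 = 100)
d(E, O) = O² - 10*E (d(E, O) = -10*E + O*O = -10*E + O² = O² - 10*E)
d(b, z(P(-3), -11))/22939 = (3² - 10*100)/22939 = (9 - 1000)*(1/22939) = -991*1/22939 = -991/22939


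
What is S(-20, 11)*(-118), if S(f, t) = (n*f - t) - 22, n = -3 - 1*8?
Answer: -22066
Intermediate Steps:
n = -11 (n = -3 - 8 = -11)
S(f, t) = -22 - t - 11*f (S(f, t) = (-11*f - t) - 22 = (-t - 11*f) - 22 = -22 - t - 11*f)
S(-20, 11)*(-118) = (-22 - 1*11 - 11*(-20))*(-118) = (-22 - 11 + 220)*(-118) = 187*(-118) = -22066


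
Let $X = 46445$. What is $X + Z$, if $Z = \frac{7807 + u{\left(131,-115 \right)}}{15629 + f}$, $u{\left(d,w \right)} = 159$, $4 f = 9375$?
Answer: $\frac{3339009359}{71891} \approx 46445.0$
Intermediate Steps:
$f = \frac{9375}{4}$ ($f = \frac{1}{4} \cdot 9375 = \frac{9375}{4} \approx 2343.8$)
$Z = \frac{31864}{71891}$ ($Z = \frac{7807 + 159}{15629 + \frac{9375}{4}} = \frac{7966}{\frac{71891}{4}} = 7966 \cdot \frac{4}{71891} = \frac{31864}{71891} \approx 0.44323$)
$X + Z = 46445 + \frac{31864}{71891} = \frac{3339009359}{71891}$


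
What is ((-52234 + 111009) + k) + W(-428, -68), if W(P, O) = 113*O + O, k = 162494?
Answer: 213517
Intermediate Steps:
W(P, O) = 114*O
((-52234 + 111009) + k) + W(-428, -68) = ((-52234 + 111009) + 162494) + 114*(-68) = (58775 + 162494) - 7752 = 221269 - 7752 = 213517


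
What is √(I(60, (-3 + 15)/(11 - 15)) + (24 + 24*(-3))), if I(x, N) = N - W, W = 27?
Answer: I*√78 ≈ 8.8318*I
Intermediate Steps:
I(x, N) = -27 + N (I(x, N) = N - 1*27 = N - 27 = -27 + N)
√(I(60, (-3 + 15)/(11 - 15)) + (24 + 24*(-3))) = √((-27 + (-3 + 15)/(11 - 15)) + (24 + 24*(-3))) = √((-27 + 12/(-4)) + (24 - 72)) = √((-27 + 12*(-¼)) - 48) = √((-27 - 3) - 48) = √(-30 - 48) = √(-78) = I*√78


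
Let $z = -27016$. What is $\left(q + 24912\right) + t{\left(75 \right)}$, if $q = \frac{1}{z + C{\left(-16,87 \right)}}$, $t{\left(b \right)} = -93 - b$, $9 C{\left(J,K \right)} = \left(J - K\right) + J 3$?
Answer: $\frac{6020091471}{243295} \approx 24744.0$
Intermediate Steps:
$C{\left(J,K \right)} = - \frac{K}{9} + \frac{4 J}{9}$ ($C{\left(J,K \right)} = \frac{\left(J - K\right) + J 3}{9} = \frac{\left(J - K\right) + 3 J}{9} = \frac{- K + 4 J}{9} = - \frac{K}{9} + \frac{4 J}{9}$)
$q = - \frac{9}{243295}$ ($q = \frac{1}{-27016 + \left(\left(- \frac{1}{9}\right) 87 + \frac{4}{9} \left(-16\right)\right)} = \frac{1}{-27016 - \frac{151}{9}} = \frac{1}{- \frac{243295}{9}} = - \frac{9}{243295} \approx -3.6992 \cdot 10^{-5}$)
$\left(q + 24912\right) + t{\left(75 \right)} = \left(- \frac{9}{243295} + 24912\right) - 168 = \frac{6060965031}{243295} - 168 = \frac{6020091471}{243295}$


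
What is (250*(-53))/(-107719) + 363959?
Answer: 39205312771/107719 ≈ 3.6396e+5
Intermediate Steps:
(250*(-53))/(-107719) + 363959 = -13250*(-1/107719) + 363959 = 13250/107719 + 363959 = 39205312771/107719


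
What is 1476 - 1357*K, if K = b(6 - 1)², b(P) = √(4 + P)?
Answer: -10737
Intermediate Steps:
K = 9 (K = (√(4 + (6 - 1)))² = (√(4 + 5))² = (√9)² = 3² = 9)
1476 - 1357*K = 1476 - 1357*9 = 1476 - 12213 = -10737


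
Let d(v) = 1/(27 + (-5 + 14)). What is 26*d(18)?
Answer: 13/18 ≈ 0.72222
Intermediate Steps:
d(v) = 1/36 (d(v) = 1/(27 + 9) = 1/36)
26*d(18) = 26*(1/36) = 13/18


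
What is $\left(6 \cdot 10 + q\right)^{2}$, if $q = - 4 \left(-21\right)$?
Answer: $20736$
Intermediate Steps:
$q = 84$ ($q = \left(-1\right) \left(-84\right) = 84$)
$\left(6 \cdot 10 + q\right)^{2} = \left(6 \cdot 10 + 84\right)^{2} = \left(60 + 84\right)^{2} = 144^{2} = 20736$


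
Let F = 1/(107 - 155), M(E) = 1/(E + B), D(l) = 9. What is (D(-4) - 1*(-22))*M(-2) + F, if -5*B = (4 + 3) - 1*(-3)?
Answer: -373/48 ≈ -7.7708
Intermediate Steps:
B = -2 (B = -((4 + 3) - 1*(-3))/5 = -(7 + 3)/5 = -⅕*10 = -2)
M(E) = 1/(-2 + E) (M(E) = 1/(E - 2) = 1/(-2 + E))
F = -1/48 (F = 1/(-48) = -1/48 ≈ -0.020833)
(D(-4) - 1*(-22))*M(-2) + F = (9 - 1*(-22))/(-2 - 2) - 1/48 = (9 + 22)/(-4) - 1/48 = 31*(-¼) - 1/48 = -31/4 - 1/48 = -373/48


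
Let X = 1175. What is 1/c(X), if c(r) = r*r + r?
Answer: 1/1381800 ≈ 7.2369e-7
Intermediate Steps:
c(r) = r + r**2 (c(r) = r**2 + r = r + r**2)
1/c(X) = 1/(1175*(1 + 1175)) = 1/(1175*1176) = 1/1381800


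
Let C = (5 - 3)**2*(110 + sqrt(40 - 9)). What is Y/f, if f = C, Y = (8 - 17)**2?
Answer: 55/298 - sqrt(31)/596 ≈ 0.17522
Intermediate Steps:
C = 440 + 4*sqrt(31) (C = 2**2*(110 + sqrt(31)) = 4*(110 + sqrt(31)) = 440 + 4*sqrt(31) ≈ 462.27)
Y = 81 (Y = (-9)**2 = 81)
f = 440 + 4*sqrt(31) ≈ 462.27
Y/f = 81/(440 + 4*sqrt(31))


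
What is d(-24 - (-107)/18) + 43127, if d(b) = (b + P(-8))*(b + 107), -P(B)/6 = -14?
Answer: 15873535/324 ≈ 48992.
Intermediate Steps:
P(B) = 84 (P(B) = -6*(-14) = 84)
d(b) = (84 + b)*(107 + b) (d(b) = (b + 84)*(b + 107) = (84 + b)*(107 + b))
d(-24 - (-107)/18) + 43127 = (8988 + (-24 - (-107)/18)² + 191*(-24 - (-107)/18)) + 43127 = (8988 + (-24 - 1*(-107/18))² + 191*(-24 - 1*(-107/18))) + 43127 = (8988 + (-24 + 107/18)² + 191*(-24 + 107/18)) + 43127 = (8988 + (-325/18)² + 191*(-325/18)) + 43127 = (8988 + 105625/324 - 62075/18) + 43127 = 1900387/324 + 43127 = 15873535/324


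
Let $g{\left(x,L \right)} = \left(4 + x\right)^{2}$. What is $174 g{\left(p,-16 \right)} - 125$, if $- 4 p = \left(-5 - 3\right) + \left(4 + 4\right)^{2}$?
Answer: $17275$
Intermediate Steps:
$p = -14$ ($p = - \frac{\left(-5 - 3\right) + \left(4 + 4\right)^{2}}{4} = - \frac{-8 + 8^{2}}{4} = - \frac{-8 + 64}{4} = \left(- \frac{1}{4}\right) 56 = -14$)
$174 g{\left(p,-16 \right)} - 125 = 174 \left(4 - 14\right)^{2} - 125 = 174 \left(-10\right)^{2} - 125 = 174 \cdot 100 - 125 = 17400 - 125 = 17275$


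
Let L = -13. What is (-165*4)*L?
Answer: 8580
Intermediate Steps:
(-165*4)*L = -165*4*(-13) = -15*44*(-13) = -660*(-13) = 8580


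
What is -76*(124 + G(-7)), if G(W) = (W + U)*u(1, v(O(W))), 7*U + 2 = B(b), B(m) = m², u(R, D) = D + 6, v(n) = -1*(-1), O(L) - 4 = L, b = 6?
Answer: -8284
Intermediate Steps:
O(L) = 4 + L
v(n) = 1
u(R, D) = 6 + D
U = 34/7 (U = -2/7 + (⅐)*6² = -2/7 + (⅐)*36 = -2/7 + 36/7 = 34/7 ≈ 4.8571)
G(W) = 34 + 7*W (G(W) = (W + 34/7)*(6 + 1) = (34/7 + W)*7 = 34 + 7*W)
-76*(124 + G(-7)) = -76*(124 + (34 + 7*(-7))) = -76*(124 + (34 - 49)) = -76*(124 - 15) = -76*109 = -8284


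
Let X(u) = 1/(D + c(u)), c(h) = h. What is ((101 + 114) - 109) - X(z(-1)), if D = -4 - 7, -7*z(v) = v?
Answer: 8063/76 ≈ 106.09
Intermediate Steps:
z(v) = -v/7
D = -11 (D = -4 - 1*7 = -4 - 7 = -11)
X(u) = 1/(-11 + u)
((101 + 114) - 109) - X(z(-1)) = ((101 + 114) - 109) - 1/(-11 - ⅐*(-1)) = (215 - 109) - 1/(-11 + ⅐) = 106 - 1/(-76/7) = 106 - 1*(-7/76) = 106 + 7/76 = 8063/76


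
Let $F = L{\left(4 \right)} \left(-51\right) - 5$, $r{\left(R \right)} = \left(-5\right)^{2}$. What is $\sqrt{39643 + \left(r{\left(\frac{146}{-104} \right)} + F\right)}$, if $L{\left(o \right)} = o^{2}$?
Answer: $\sqrt{38847} \approx 197.1$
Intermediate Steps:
$r{\left(R \right)} = 25$
$F = -821$ ($F = 4^{2} \left(-51\right) - 5 = 16 \left(-51\right) - 5 = -816 - 5 = -821$)
$\sqrt{39643 + \left(r{\left(\frac{146}{-104} \right)} + F\right)} = \sqrt{39643 + \left(25 - 821\right)} = \sqrt{39643 - 796} = \sqrt{38847}$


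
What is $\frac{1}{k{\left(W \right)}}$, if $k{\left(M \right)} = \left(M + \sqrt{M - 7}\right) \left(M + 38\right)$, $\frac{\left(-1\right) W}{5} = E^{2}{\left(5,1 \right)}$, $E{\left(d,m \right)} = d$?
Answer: $\frac{125}{1370859} + \frac{2 i \sqrt{33}}{1370859} \approx 9.1184 \cdot 10^{-5} + 8.381 \cdot 10^{-6} i$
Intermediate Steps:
$W = -125$ ($W = - 5 \cdot 5^{2} = \left(-5\right) 25 = -125$)
$k{\left(M \right)} = \left(38 + M\right) \left(M + \sqrt{-7 + M}\right)$ ($k{\left(M \right)} = \left(M + \sqrt{-7 + M}\right) \left(38 + M\right) = \left(38 + M\right) \left(M + \sqrt{-7 + M}\right)$)
$\frac{1}{k{\left(W \right)}} = \frac{1}{\left(-125\right)^{2} + 38 \left(-125\right) + 38 \sqrt{-7 - 125} - 125 \sqrt{-7 - 125}} = \frac{1}{15625 - 4750 + 38 \sqrt{-132} - 125 \sqrt{-132}} = \frac{1}{15625 - 4750 + 38 \cdot 2 i \sqrt{33} - 125 \cdot 2 i \sqrt{33}} = \frac{1}{15625 - 4750 + 76 i \sqrt{33} - 250 i \sqrt{33}} = \frac{1}{10875 - 174 i \sqrt{33}}$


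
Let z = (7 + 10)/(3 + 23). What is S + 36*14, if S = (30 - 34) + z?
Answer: 13017/26 ≈ 500.65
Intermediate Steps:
z = 17/26 ≈ 0.65385
S = -87/26 (S = (30 - 34) + 17/26 = -4 + 17/26 = -87/26 ≈ -3.3462)
S + 36*14 = -87/26 + 36*14 = -87/26 + 504 = 13017/26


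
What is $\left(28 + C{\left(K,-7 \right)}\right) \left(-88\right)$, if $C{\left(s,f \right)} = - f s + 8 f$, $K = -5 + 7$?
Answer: $1232$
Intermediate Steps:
$K = 2$
$C{\left(s,f \right)} = 8 f - f s$ ($C{\left(s,f \right)} = - f s + 8 f = 8 f - f s$)
$\left(28 + C{\left(K,-7 \right)}\right) \left(-88\right) = \left(28 - 7 \left(8 - 2\right)\right) \left(-88\right) = \left(28 - 42\right) \left(-88\right) = \left(-14\right) \left(-88\right) = 1232$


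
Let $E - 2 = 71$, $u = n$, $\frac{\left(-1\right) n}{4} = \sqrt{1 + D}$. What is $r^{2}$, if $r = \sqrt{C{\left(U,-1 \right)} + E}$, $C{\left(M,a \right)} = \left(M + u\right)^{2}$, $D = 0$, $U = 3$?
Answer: $74$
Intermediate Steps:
$n = -4$ ($n = - 4 \sqrt{1 + 0} = - 4 \sqrt{1} = \left(-4\right) 1 = -4$)
$u = -4$
$C{\left(M,a \right)} = \left(-4 + M\right)^{2}$ ($C{\left(M,a \right)} = \left(M - 4\right)^{2} = \left(-4 + M\right)^{2}$)
$E = 73$ ($E = 2 + 71 = 73$)
$r = \sqrt{74}$ ($r = \sqrt{\left(-4 + 3\right)^{2} + 73} = \sqrt{\left(-1\right)^{2} + 73} = \sqrt{1 + 73} = \sqrt{74} \approx 8.6023$)
$r^{2} = \left(\sqrt{74}\right)^{2} = 74$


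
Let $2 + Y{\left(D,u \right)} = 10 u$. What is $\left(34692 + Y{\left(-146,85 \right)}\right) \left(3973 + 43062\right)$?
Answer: $1671623900$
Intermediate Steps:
$Y{\left(D,u \right)} = -2 + 10 u$
$\left(34692 + Y{\left(-146,85 \right)}\right) \left(3973 + 43062\right) = \left(34692 + \left(-2 + 10 \cdot 85\right)\right) \left(3973 + 43062\right) = \left(34692 + \left(-2 + 850\right)\right) 47035 = \left(34692 + 848\right) 47035 = 35540 \cdot 47035 = 1671623900$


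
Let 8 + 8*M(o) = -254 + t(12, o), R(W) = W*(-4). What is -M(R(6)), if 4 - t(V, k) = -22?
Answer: 59/2 ≈ 29.500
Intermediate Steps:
R(W) = -4*W
t(V, k) = 26 (t(V, k) = 4 - 1*(-22) = 4 + 22 = 26)
M(o) = -59/2 (M(o) = -1 + (-254 + 26)/8 = -1 + (⅛)*(-228) = -1 - 57/2 = -59/2)
-M(R(6)) = -1*(-59/2) = 59/2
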